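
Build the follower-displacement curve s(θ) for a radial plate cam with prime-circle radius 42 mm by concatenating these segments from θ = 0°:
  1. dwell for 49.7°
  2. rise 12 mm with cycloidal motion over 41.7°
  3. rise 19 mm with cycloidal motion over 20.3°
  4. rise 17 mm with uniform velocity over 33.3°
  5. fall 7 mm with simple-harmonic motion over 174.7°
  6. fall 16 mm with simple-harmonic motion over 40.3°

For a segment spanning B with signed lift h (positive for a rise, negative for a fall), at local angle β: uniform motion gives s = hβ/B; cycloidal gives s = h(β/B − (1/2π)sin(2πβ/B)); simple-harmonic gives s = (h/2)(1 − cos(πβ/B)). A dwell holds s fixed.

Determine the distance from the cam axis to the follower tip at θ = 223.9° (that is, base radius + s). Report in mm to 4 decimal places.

seg 1 [0°–49.7°] dwell: s stays 0.0000
seg 2 [49.7°–91.4°] cycloidal, h=12: full span → s += 12 → s = 12.0000
seg 3 [91.4°–111.7°] cycloidal, h=19: full span → s += 19 → s = 31.0000
seg 4 [111.7°–145°] uniform, h=17: full span → s += 17 → s = 48.0000
seg 5 [145°–319.7°] simple-harmonic, h=-7: θ=223.9° here. β=78.9, B=174.7. -7/2·(1 − cos(π·0.4516)) = -2.9702 → s = 45.0298
radial distance = base radius + s = 42 + 45.0298 = 87.0298

87.0298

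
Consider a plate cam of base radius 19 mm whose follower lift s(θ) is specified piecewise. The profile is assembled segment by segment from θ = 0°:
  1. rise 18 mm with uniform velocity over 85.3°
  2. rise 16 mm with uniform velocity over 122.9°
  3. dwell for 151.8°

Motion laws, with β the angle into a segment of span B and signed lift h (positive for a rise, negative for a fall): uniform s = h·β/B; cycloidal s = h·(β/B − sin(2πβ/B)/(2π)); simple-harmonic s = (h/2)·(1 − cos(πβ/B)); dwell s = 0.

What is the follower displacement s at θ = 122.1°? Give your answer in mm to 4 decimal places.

seg 1 [0°–85.3°] uniform, h=18: full span → s += 18 → s = 18.0000
seg 2 [85.3°–208.2°] uniform, h=16: θ=122.1° here. β=36.8, B=122.9. 16·36.8/122.9 = 4.7909 → s = 22.7909

22.7909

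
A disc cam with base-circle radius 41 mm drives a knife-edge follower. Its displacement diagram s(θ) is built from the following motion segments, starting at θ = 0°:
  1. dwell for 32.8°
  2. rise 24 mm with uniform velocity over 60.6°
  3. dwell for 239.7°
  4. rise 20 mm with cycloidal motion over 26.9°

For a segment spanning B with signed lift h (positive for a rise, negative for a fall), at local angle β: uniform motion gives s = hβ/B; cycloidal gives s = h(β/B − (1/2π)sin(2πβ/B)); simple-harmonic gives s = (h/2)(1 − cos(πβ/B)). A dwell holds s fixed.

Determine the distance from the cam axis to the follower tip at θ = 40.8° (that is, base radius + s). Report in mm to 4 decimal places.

seg 1 [0°–32.8°] dwell: s stays 0.0000
seg 2 [32.8°–93.4°] uniform, h=24: θ=40.8° here. β=8, B=60.6. 24·8/60.6 = 3.1683 → s = 3.1683
radial distance = base radius + s = 41 + 3.1683 = 44.1683

44.1683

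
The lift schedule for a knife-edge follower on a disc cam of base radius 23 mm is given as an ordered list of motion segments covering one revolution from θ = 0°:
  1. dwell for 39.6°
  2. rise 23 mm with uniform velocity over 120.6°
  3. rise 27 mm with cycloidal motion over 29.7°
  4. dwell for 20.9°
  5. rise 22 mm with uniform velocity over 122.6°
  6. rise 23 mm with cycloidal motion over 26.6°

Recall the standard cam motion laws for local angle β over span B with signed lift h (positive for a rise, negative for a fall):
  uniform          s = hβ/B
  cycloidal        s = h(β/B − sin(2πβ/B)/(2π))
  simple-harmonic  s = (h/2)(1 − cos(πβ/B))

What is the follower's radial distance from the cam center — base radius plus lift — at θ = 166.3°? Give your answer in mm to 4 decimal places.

seg 1 [0°–39.6°] dwell: s stays 0.0000
seg 2 [39.6°–160.2°] uniform, h=23: full span → s += 23 → s = 23.0000
seg 3 [160.2°–189.9°] cycloidal, h=27: θ=166.3° here. β=6.1, B=29.7. 27·(0.2054 − sin(2π·0.2054)/(2π)) = 1.4160 → s = 24.4160
radial distance = base radius + s = 23 + 24.4160 = 47.4160

47.4160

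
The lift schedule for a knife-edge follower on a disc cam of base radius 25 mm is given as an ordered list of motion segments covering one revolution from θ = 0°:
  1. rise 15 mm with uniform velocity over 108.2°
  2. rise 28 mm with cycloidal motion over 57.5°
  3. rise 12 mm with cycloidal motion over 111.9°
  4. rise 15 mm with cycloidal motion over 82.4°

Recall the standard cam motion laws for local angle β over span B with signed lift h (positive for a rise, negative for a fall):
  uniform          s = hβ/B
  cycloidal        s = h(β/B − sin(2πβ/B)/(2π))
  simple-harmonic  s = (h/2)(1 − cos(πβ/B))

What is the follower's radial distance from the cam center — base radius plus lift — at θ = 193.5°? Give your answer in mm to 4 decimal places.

seg 1 [0°–108.2°] uniform, h=15: full span → s += 15 → s = 15.0000
seg 2 [108.2°–165.7°] cycloidal, h=28: full span → s += 28 → s = 43.0000
seg 3 [165.7°–277.6°] cycloidal, h=12: θ=193.5° here. β=27.8, B=111.9. 12·(0.2484 − sin(2π·0.2484)/(2π)) = 1.0715 → s = 44.0715
radial distance = base radius + s = 25 + 44.0715 = 69.0715

69.0715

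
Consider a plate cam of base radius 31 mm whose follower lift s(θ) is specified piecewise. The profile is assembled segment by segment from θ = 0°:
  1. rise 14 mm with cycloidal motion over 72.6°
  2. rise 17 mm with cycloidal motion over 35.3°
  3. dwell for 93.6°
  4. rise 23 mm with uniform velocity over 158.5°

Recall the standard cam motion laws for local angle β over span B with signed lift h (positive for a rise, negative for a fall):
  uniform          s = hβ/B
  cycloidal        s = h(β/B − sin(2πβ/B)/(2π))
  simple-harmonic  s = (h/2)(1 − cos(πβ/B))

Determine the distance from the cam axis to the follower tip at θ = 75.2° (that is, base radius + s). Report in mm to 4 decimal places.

seg 1 [0°–72.6°] cycloidal, h=14: full span → s += 14 → s = 14.0000
seg 2 [72.6°–107.9°] cycloidal, h=17: θ=75.2° here. β=2.6, B=35.3. 17·(0.0737 − sin(2π·0.0737)/(2π)) = 0.0442 → s = 14.0442
radial distance = base radius + s = 31 + 14.0442 = 45.0442

45.0442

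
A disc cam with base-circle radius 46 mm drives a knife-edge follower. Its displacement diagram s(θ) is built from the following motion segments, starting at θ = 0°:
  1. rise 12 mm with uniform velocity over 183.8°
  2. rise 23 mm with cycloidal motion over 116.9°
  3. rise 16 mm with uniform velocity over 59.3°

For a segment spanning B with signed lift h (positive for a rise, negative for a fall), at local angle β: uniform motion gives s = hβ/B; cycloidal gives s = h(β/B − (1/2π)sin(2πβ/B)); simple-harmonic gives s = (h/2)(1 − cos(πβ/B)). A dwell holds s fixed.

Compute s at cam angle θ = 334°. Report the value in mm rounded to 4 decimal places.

seg 1 [0°–183.8°] uniform, h=12: full span → s += 12 → s = 12.0000
seg 2 [183.8°–300.7°] cycloidal, h=23: full span → s += 23 → s = 35.0000
seg 3 [300.7°–360°] uniform, h=16: θ=334° here. β=33.3, B=59.3. 16·33.3/59.3 = 8.9848 → s = 43.9848

43.9848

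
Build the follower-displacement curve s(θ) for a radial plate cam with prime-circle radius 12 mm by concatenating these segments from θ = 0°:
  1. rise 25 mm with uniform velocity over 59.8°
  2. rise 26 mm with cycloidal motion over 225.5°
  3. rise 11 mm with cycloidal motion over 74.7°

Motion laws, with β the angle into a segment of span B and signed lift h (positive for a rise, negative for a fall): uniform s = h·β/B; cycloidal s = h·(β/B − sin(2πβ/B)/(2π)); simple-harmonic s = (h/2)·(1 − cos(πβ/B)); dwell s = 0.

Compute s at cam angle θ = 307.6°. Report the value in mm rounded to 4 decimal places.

seg 1 [0°–59.8°] uniform, h=25: full span → s += 25 → s = 25.0000
seg 2 [59.8°–285.3°] cycloidal, h=26: full span → s += 26 → s = 51.0000
seg 3 [285.3°–360°] cycloidal, h=11: θ=307.6° here. β=22.3, B=74.7. 11·(0.2985 − sin(2π·0.2985)/(2π)) = 1.6138 → s = 52.6138

52.6138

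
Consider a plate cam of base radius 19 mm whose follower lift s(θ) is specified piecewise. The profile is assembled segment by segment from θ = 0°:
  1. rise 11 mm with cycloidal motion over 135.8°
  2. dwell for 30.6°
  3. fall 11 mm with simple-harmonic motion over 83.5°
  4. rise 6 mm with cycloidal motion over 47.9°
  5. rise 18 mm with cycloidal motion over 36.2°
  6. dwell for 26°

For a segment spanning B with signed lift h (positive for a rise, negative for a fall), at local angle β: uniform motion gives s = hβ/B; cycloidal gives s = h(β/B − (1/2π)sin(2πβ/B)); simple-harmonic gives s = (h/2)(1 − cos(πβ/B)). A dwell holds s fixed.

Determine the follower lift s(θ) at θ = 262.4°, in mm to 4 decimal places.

seg 1 [0°–135.8°] cycloidal, h=11: full span → s += 11 → s = 11.0000
seg 2 [135.8°–166.4°] dwell: s stays 11.0000
seg 3 [166.4°–249.9°] simple-harmonic, h=-11: full span → s += -11 → s = 0.0000
seg 4 [249.9°–297.8°] cycloidal, h=6: θ=262.4° here. β=12.5, B=47.9. 6·(0.2610 − sin(2π·0.2610)/(2π)) = 0.6131 → s = 0.6131

0.6131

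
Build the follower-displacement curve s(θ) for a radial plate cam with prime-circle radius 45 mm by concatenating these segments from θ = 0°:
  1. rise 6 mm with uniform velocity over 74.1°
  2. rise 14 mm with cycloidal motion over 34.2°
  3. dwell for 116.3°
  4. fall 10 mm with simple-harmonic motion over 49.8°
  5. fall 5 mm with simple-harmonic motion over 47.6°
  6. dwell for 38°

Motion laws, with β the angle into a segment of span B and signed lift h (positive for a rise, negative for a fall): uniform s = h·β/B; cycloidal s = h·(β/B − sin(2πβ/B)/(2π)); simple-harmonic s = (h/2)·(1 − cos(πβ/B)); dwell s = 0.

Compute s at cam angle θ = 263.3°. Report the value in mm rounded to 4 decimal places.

seg 1 [0°–74.1°] uniform, h=6: full span → s += 6 → s = 6.0000
seg 2 [74.1°–108.3°] cycloidal, h=14: full span → s += 14 → s = 20.0000
seg 3 [108.3°–224.6°] dwell: s stays 20.0000
seg 4 [224.6°–274.4°] simple-harmonic, h=-10: θ=263.3° here. β=38.7, B=49.8. -10/2·(1 − cos(π·0.7771)) = -8.8235 → s = 11.1765

11.1765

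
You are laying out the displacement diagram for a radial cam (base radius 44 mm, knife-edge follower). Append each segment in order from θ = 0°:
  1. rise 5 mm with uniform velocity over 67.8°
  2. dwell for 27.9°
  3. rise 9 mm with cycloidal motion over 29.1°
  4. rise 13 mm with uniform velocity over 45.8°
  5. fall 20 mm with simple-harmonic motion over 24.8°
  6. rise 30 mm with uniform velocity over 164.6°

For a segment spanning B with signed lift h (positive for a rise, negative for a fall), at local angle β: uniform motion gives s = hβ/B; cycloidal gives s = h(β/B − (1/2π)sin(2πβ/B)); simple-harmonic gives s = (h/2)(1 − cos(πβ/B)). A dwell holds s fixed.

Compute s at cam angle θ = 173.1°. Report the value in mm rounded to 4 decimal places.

seg 1 [0°–67.8°] uniform, h=5: full span → s += 5 → s = 5.0000
seg 2 [67.8°–95.7°] dwell: s stays 5.0000
seg 3 [95.7°–124.8°] cycloidal, h=9: full span → s += 9 → s = 14.0000
seg 4 [124.8°–170.6°] uniform, h=13: full span → s += 13 → s = 27.0000
seg 5 [170.6°–195.4°] simple-harmonic, h=-20: θ=173.1° here. β=2.5, B=24.8. -20/2·(1 − cos(π·0.1008)) = -0.4973 → s = 26.5027

26.5027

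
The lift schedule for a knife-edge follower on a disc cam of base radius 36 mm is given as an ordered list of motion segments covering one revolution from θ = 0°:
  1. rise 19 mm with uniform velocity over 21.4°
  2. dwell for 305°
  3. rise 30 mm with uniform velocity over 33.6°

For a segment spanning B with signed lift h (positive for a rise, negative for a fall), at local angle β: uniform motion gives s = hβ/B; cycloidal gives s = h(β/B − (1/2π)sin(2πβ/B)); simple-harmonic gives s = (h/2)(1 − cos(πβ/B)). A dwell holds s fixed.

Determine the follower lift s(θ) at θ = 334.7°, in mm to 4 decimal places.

seg 1 [0°–21.4°] uniform, h=19: full span → s += 19 → s = 19.0000
seg 2 [21.4°–326.4°] dwell: s stays 19.0000
seg 3 [326.4°–360°] uniform, h=30: θ=334.7° here. β=8.3, B=33.6. 30·8.3/33.6 = 7.4107 → s = 26.4107

26.4107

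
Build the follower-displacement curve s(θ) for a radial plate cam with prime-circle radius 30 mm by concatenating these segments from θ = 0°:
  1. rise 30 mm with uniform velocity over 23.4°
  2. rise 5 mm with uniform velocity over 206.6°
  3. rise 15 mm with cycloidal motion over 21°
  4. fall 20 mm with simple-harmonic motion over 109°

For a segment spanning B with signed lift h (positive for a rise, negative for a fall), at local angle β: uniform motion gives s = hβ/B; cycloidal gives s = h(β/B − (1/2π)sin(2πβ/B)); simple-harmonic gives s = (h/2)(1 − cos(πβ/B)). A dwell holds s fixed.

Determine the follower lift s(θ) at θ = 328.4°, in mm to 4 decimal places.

seg 1 [0°–23.4°] uniform, h=30: full span → s += 30 → s = 30.0000
seg 2 [23.4°–230°] uniform, h=5: full span → s += 5 → s = 35.0000
seg 3 [230°–251°] cycloidal, h=15: full span → s += 15 → s = 50.0000
seg 4 [251°–360°] simple-harmonic, h=-20: θ=328.4° here. β=77.4, B=109. -20/2·(1 − cos(π·0.7101)) = -16.1313 → s = 33.8687

33.8687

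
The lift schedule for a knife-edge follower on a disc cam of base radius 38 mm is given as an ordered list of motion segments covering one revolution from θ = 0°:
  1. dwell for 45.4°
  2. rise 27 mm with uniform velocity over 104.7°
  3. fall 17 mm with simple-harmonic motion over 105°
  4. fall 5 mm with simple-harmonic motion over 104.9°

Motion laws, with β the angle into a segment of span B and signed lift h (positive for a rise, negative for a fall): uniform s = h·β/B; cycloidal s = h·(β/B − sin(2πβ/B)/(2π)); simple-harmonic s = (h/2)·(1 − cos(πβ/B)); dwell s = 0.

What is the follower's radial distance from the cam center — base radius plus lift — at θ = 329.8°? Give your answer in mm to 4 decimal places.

seg 1 [0°–45.4°] dwell: s stays 0.0000
seg 2 [45.4°–150.1°] uniform, h=27: full span → s += 27 → s = 27.0000
seg 3 [150.1°–255.1°] simple-harmonic, h=-17: full span → s += -17 → s = 10.0000
seg 4 [255.1°–360°] simple-harmonic, h=-5: θ=329.8° here. β=74.7, B=104.9. -5/2·(1 − cos(π·0.7121)) = -4.0453 → s = 5.9547
radial distance = base radius + s = 38 + 5.9547 = 43.9547

43.9547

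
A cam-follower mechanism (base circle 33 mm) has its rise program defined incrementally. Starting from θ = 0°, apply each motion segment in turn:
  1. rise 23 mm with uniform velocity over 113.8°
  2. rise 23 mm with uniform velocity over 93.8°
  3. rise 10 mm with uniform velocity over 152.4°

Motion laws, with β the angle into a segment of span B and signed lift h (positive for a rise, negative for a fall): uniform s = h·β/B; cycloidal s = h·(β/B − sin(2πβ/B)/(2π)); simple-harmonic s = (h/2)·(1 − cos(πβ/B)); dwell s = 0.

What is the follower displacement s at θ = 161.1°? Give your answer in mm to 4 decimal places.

seg 1 [0°–113.8°] uniform, h=23: full span → s += 23 → s = 23.0000
seg 2 [113.8°–207.6°] uniform, h=23: θ=161.1° here. β=47.3, B=93.8. 23·47.3/93.8 = 11.5981 → s = 34.5981

34.5981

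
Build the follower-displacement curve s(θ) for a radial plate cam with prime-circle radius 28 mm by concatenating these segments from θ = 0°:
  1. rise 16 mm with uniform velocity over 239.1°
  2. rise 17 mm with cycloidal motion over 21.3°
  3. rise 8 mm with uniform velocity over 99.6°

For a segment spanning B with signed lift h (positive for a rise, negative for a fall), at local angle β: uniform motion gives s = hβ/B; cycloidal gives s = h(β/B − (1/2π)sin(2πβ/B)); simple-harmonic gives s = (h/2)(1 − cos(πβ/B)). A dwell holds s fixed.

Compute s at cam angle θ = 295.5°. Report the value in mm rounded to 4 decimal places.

seg 1 [0°–239.1°] uniform, h=16: full span → s += 16 → s = 16.0000
seg 2 [239.1°–260.4°] cycloidal, h=17: full span → s += 17 → s = 33.0000
seg 3 [260.4°–360°] uniform, h=8: θ=295.5° here. β=35.1, B=99.6. 8·35.1/99.6 = 2.8193 → s = 35.8193

35.8193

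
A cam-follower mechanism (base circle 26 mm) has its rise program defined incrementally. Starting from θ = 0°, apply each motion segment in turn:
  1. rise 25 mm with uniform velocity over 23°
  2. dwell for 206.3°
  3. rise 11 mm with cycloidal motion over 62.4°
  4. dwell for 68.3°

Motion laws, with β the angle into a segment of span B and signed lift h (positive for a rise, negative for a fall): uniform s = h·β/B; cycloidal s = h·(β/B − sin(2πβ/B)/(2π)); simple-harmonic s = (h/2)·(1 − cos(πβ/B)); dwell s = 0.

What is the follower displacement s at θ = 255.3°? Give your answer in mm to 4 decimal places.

seg 1 [0°–23°] uniform, h=25: full span → s += 25 → s = 25.0000
seg 2 [23°–229.3°] dwell: s stays 25.0000
seg 3 [229.3°–291.7°] cycloidal, h=11: θ=255.3° here. β=26, B=62.4. 11·(0.4167 − sin(2π·0.4167)/(2π)) = 3.7080 → s = 28.7080

28.7080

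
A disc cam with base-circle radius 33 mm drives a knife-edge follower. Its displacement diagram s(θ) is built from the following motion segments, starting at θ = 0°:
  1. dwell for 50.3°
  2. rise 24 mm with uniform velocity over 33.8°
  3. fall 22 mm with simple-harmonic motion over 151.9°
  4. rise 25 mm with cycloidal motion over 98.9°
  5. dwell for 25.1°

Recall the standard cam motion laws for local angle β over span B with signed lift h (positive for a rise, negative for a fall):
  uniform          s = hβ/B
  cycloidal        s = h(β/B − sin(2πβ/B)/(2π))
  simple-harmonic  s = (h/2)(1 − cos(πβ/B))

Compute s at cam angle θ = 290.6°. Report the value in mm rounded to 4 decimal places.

seg 1 [0°–50.3°] dwell: s stays 0.0000
seg 2 [50.3°–84.1°] uniform, h=24: full span → s += 24 → s = 24.0000
seg 3 [84.1°–236°] simple-harmonic, h=-22: full span → s += -22 → s = 2.0000
seg 4 [236°–334.9°] cycloidal, h=25: θ=290.6° here. β=54.6, B=98.9. 25·(0.5521 − sin(2π·0.5521)/(2π)) = 15.0805 → s = 17.0805

17.0805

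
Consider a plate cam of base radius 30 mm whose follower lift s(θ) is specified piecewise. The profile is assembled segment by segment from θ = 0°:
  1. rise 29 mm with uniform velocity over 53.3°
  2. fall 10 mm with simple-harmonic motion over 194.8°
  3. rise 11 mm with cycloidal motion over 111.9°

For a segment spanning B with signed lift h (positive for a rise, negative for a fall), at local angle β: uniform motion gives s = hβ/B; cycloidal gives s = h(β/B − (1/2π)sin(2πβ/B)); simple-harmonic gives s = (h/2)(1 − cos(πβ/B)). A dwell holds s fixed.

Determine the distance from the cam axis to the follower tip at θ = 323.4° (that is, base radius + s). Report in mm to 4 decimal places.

seg 1 [0°–53.3°] uniform, h=29: full span → s += 29 → s = 29.0000
seg 2 [53.3°–248.1°] simple-harmonic, h=-10: full span → s += -10 → s = 19.0000
seg 3 [248.1°–360°] cycloidal, h=11: θ=323.4° here. β=75.3, B=111.9. 11·(0.6729 − sin(2π·0.6729)/(2π)) = 8.9515 → s = 27.9515
radial distance = base radius + s = 30 + 27.9515 = 57.9515

57.9515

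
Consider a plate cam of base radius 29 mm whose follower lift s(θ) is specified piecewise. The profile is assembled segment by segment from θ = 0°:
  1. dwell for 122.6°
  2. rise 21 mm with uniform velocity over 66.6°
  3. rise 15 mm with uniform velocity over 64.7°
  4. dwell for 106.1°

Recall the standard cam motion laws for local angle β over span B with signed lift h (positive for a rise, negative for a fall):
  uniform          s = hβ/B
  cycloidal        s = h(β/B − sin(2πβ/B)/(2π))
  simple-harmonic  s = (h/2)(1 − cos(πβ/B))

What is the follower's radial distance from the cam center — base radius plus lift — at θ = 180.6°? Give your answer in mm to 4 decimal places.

seg 1 [0°–122.6°] dwell: s stays 0.0000
seg 2 [122.6°–189.2°] uniform, h=21: θ=180.6° here. β=58, B=66.6. 21·58/66.6 = 18.2883 → s = 18.2883
radial distance = base radius + s = 29 + 18.2883 = 47.2883

47.2883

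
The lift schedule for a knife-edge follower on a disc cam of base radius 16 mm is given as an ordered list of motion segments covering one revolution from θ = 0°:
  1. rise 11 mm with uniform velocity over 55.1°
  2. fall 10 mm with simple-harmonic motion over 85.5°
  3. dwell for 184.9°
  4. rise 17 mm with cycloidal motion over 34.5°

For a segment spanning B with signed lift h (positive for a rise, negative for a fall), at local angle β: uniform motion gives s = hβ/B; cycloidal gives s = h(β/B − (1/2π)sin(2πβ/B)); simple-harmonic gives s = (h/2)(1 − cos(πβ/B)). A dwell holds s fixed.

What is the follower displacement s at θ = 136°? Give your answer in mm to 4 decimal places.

seg 1 [0°–55.1°] uniform, h=11: full span → s += 11 → s = 11.0000
seg 2 [55.1°–140.6°] simple-harmonic, h=-10: θ=136° here. β=80.9, B=85.5. -10/2·(1 − cos(π·0.9462)) = -9.9287 → s = 1.0713

1.0713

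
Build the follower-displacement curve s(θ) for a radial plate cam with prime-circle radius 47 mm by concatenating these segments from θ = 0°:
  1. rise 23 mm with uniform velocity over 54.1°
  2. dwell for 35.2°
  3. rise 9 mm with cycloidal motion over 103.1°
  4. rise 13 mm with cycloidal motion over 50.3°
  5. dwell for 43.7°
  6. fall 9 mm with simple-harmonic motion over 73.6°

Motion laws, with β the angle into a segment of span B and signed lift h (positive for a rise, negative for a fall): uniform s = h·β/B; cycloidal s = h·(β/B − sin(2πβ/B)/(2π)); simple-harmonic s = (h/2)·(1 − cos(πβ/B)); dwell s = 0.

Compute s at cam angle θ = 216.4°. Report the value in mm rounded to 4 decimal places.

seg 1 [0°–54.1°] uniform, h=23: full span → s += 23 → s = 23.0000
seg 2 [54.1°–89.3°] dwell: s stays 23.0000
seg 3 [89.3°–192.4°] cycloidal, h=9: full span → s += 9 → s = 32.0000
seg 4 [192.4°–242.7°] cycloidal, h=13: θ=216.4° here. β=24, B=50.3. 13·(0.4771 − sin(2π·0.4771)/(2π)) = 5.9066 → s = 37.9066

37.9066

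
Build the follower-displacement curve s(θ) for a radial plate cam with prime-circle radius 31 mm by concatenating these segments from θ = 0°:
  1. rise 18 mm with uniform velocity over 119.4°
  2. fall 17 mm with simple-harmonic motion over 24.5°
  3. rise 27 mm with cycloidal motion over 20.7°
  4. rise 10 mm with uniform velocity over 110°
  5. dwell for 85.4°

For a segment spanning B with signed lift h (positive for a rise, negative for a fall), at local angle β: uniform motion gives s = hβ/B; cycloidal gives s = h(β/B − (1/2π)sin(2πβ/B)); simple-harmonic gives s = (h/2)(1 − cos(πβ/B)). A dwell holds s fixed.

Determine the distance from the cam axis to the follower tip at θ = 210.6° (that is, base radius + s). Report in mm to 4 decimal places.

seg 1 [0°–119.4°] uniform, h=18: full span → s += 18 → s = 18.0000
seg 2 [119.4°–143.9°] simple-harmonic, h=-17: full span → s += -17 → s = 1.0000
seg 3 [143.9°–164.6°] cycloidal, h=27: full span → s += 27 → s = 28.0000
seg 4 [164.6°–274.6°] uniform, h=10: θ=210.6° here. β=46, B=110. 10·46/110 = 4.1818 → s = 32.1818
radial distance = base radius + s = 31 + 32.1818 = 63.1818

63.1818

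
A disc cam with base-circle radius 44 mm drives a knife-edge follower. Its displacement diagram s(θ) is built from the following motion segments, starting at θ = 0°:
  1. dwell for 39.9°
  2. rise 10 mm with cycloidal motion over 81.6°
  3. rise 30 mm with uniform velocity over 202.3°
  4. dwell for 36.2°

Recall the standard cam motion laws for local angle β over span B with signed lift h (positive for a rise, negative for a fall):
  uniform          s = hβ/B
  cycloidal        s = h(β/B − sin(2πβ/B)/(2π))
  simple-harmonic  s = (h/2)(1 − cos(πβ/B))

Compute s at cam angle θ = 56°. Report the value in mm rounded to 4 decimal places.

seg 1 [0°–39.9°] dwell: s stays 0.0000
seg 2 [39.9°–121.5°] cycloidal, h=10: θ=56° here. β=16.1, B=81.6. 10·(0.1973 − sin(2π·0.1973)/(2π)) = 0.4679 → s = 0.4679

0.4679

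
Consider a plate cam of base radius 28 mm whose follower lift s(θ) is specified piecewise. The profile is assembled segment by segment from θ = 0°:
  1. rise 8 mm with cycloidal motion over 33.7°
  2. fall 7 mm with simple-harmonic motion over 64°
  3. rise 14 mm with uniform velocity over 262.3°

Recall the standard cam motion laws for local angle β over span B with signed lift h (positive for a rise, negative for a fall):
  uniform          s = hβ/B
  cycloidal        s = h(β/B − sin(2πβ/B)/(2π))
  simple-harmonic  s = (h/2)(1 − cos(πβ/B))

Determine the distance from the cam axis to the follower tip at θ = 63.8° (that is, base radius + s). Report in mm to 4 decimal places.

seg 1 [0°–33.7°] cycloidal, h=8: full span → s += 8 → s = 8.0000
seg 2 [33.7°–97.7°] simple-harmonic, h=-7: θ=63.8° here. β=30.1, B=64. -7/2·(1 − cos(π·0.4703)) = -3.1740 → s = 4.8260
radial distance = base radius + s = 28 + 4.8260 = 32.8260

32.8260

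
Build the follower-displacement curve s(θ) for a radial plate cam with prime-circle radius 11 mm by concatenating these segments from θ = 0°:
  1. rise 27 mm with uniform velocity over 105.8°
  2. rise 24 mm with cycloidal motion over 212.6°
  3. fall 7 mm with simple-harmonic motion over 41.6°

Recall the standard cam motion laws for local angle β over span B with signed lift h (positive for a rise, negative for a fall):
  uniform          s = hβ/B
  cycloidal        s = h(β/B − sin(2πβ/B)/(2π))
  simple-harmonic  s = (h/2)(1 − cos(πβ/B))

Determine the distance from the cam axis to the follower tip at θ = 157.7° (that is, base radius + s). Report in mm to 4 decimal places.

seg 1 [0°–105.8°] uniform, h=27: full span → s += 27 → s = 27.0000
seg 2 [105.8°–318.4°] cycloidal, h=24: θ=157.7° here. β=51.9, B=212.6. 24·(0.2441 − sin(2π·0.2441)/(2π)) = 2.0418 → s = 29.0418
radial distance = base radius + s = 11 + 29.0418 = 40.0418

40.0418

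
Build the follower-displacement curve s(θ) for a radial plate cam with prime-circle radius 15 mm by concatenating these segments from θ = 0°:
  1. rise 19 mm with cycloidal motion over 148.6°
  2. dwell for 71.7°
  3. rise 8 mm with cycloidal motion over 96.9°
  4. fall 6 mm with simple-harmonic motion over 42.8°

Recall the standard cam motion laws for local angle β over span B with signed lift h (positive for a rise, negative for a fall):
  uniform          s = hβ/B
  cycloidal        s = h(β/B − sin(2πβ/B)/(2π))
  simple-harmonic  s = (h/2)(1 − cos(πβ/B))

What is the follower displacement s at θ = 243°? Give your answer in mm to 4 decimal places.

seg 1 [0°–148.6°] cycloidal, h=19: full span → s += 19 → s = 19.0000
seg 2 [148.6°–220.3°] dwell: s stays 19.0000
seg 3 [220.3°–317.2°] cycloidal, h=8: θ=243° here. β=22.7, B=96.9. 8·(0.2343 − sin(2π·0.2343)/(2π)) = 0.6071 → s = 19.6071

19.6071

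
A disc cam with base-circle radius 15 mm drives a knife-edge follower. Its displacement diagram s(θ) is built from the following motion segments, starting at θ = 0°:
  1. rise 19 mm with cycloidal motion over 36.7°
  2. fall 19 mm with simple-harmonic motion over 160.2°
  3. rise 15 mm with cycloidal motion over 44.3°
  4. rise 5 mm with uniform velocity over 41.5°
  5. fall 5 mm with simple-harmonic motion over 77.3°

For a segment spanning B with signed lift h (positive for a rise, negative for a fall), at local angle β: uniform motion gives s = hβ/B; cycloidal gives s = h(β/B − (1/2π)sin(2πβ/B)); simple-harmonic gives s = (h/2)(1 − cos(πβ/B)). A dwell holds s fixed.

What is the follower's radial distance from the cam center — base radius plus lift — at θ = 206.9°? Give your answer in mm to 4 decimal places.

seg 1 [0°–36.7°] cycloidal, h=19: full span → s += 19 → s = 19.0000
seg 2 [36.7°–196.9°] simple-harmonic, h=-19: full span → s += -19 → s = 0.0000
seg 3 [196.9°–241.2°] cycloidal, h=15: θ=206.9° here. β=10, B=44.3. 15·(0.2257 − sin(2π·0.2257)/(2π)) = 1.0264 → s = 1.0264
radial distance = base radius + s = 15 + 1.0264 = 16.0264

16.0264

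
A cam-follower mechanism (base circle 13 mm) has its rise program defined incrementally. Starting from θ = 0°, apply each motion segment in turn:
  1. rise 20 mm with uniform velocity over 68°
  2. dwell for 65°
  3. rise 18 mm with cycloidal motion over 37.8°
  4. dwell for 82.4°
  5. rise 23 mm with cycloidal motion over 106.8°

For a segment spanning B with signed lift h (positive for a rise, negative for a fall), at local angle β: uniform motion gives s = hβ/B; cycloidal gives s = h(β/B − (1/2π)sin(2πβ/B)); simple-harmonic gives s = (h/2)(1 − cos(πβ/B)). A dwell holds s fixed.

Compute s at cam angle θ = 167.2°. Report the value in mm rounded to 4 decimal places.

seg 1 [0°–68°] uniform, h=20: full span → s += 20 → s = 20.0000
seg 2 [68°–133°] dwell: s stays 20.0000
seg 3 [133°–170.8°] cycloidal, h=18: θ=167.2° here. β=34.2, B=37.8. 18·(0.9048 − sin(2π·0.9048)/(2π)) = 17.8995 → s = 37.8995

37.8995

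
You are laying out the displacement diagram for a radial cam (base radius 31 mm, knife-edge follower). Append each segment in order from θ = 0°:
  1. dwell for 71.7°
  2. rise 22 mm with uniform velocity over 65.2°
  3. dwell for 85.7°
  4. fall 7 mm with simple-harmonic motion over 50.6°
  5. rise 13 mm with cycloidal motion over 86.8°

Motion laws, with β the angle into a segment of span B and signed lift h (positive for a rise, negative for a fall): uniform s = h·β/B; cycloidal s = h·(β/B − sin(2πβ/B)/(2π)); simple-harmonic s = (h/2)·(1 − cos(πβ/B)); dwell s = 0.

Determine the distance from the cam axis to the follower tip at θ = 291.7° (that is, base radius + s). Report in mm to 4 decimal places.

seg 1 [0°–71.7°] dwell: s stays 0.0000
seg 2 [71.7°–136.9°] uniform, h=22: full span → s += 22 → s = 22.0000
seg 3 [136.9°–222.6°] dwell: s stays 22.0000
seg 4 [222.6°–273.2°] simple-harmonic, h=-7: full span → s += -7 → s = 15.0000
seg 5 [273.2°–360°] cycloidal, h=13: θ=291.7° here. β=18.5, B=86.8. 13·(0.2131 − sin(2π·0.2131)/(2π)) = 0.7570 → s = 15.7570
radial distance = base radius + s = 31 + 15.7570 = 46.7570

46.7570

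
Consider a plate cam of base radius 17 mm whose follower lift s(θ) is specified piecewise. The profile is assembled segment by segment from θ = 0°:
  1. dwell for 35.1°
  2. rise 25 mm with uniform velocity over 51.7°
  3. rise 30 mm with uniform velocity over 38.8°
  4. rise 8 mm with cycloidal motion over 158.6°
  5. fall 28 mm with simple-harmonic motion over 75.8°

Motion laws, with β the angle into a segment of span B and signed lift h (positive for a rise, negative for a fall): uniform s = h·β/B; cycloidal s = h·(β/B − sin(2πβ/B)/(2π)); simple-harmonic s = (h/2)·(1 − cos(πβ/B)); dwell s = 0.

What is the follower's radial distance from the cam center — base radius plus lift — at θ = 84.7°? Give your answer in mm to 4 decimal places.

seg 1 [0°–35.1°] dwell: s stays 0.0000
seg 2 [35.1°–86.8°] uniform, h=25: θ=84.7° here. β=49.6, B=51.7. 25·49.6/51.7 = 23.9845 → s = 23.9845
radial distance = base radius + s = 17 + 23.9845 = 40.9845

40.9845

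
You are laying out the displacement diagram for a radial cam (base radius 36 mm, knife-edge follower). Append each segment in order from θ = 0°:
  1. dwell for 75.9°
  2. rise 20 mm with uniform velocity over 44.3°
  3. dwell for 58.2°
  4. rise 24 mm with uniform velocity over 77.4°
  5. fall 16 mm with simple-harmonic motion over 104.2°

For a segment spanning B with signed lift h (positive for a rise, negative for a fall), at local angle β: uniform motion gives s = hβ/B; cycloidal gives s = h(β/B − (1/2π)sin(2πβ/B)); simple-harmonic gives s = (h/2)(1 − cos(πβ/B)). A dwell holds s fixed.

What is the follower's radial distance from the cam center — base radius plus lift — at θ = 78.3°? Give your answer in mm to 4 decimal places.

seg 1 [0°–75.9°] dwell: s stays 0.0000
seg 2 [75.9°–120.2°] uniform, h=20: θ=78.3° here. β=2.4, B=44.3. 20·2.4/44.3 = 1.0835 → s = 1.0835
radial distance = base radius + s = 36 + 1.0835 = 37.0835

37.0835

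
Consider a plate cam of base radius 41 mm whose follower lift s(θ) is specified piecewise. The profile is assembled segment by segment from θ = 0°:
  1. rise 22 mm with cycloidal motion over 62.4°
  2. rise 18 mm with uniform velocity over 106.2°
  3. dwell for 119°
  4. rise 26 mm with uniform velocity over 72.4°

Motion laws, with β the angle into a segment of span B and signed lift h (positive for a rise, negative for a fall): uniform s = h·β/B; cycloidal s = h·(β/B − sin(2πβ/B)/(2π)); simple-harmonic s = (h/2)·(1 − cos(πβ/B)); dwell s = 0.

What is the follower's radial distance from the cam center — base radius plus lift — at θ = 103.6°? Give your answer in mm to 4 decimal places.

seg 1 [0°–62.4°] cycloidal, h=22: full span → s += 22 → s = 22.0000
seg 2 [62.4°–168.6°] uniform, h=18: θ=103.6° here. β=41.2, B=106.2. 18·41.2/106.2 = 6.9831 → s = 28.9831
radial distance = base radius + s = 41 + 28.9831 = 69.9831

69.9831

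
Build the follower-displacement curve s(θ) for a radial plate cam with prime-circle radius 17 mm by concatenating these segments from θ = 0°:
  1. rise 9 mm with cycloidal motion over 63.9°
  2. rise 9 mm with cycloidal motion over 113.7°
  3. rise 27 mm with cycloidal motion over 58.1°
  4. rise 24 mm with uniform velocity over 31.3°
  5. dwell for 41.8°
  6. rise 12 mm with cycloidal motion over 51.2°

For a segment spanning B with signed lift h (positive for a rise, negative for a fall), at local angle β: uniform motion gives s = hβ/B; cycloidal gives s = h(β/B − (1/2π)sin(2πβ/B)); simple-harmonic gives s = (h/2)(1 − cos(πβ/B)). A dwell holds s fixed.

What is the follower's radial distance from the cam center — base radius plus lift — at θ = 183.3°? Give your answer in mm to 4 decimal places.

seg 1 [0°–63.9°] cycloidal, h=9: full span → s += 9 → s = 9.0000
seg 2 [63.9°–177.6°] cycloidal, h=9: full span → s += 9 → s = 18.0000
seg 3 [177.6°–235.7°] cycloidal, h=27: θ=183.3° here. β=5.7, B=58.1. 27·(0.0981 − sin(2π·0.0981)/(2π)) = 0.1646 → s = 18.1646
radial distance = base radius + s = 17 + 18.1646 = 35.1646

35.1646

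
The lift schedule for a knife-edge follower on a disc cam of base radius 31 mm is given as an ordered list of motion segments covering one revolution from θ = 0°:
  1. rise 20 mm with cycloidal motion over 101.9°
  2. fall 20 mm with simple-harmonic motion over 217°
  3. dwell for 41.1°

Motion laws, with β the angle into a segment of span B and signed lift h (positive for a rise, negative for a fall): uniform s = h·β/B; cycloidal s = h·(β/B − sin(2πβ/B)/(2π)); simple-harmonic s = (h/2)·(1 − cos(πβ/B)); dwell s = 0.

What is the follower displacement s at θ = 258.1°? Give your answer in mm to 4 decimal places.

seg 1 [0°–101.9°] cycloidal, h=20: full span → s += 20 → s = 20.0000
seg 2 [101.9°–318.9°] simple-harmonic, h=-20: θ=258.1° here. β=156.2, B=217. -20/2·(1 − cos(π·0.7198)) = -16.3698 → s = 3.6302

3.6302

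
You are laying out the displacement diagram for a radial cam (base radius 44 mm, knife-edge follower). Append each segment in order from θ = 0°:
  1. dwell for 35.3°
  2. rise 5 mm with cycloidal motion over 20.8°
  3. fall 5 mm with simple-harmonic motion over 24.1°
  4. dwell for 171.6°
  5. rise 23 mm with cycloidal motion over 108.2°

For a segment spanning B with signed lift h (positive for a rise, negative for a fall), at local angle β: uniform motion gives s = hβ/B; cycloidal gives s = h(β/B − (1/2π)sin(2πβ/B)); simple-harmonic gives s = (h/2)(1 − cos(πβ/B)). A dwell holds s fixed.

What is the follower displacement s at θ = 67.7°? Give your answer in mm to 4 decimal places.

seg 1 [0°–35.3°] dwell: s stays 0.0000
seg 2 [35.3°–56.1°] cycloidal, h=5: full span → s += 5 → s = 5.0000
seg 3 [56.1°–80.2°] simple-harmonic, h=-5: θ=67.7° here. β=11.6, B=24.1. -5/2·(1 − cos(π·0.4813)) = -2.3534 → s = 2.6466

2.6466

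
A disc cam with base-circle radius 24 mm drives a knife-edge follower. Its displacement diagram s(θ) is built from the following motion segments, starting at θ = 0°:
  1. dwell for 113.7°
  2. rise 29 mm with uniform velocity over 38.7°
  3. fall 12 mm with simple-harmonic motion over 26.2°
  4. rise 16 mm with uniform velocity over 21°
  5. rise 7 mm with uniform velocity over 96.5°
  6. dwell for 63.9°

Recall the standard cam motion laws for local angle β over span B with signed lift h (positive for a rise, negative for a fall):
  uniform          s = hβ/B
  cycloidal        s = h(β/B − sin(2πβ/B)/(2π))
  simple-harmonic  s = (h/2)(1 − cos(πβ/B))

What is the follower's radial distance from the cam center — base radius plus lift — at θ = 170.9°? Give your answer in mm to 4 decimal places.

seg 1 [0°–113.7°] dwell: s stays 0.0000
seg 2 [113.7°–152.4°] uniform, h=29: full span → s += 29 → s = 29.0000
seg 3 [152.4°–178.6°] simple-harmonic, h=-12: θ=170.9° here. β=18.5, B=26.2. -12/2·(1 − cos(π·0.7061)) = -9.6192 → s = 19.3808
radial distance = base radius + s = 24 + 19.3808 = 43.3808

43.3808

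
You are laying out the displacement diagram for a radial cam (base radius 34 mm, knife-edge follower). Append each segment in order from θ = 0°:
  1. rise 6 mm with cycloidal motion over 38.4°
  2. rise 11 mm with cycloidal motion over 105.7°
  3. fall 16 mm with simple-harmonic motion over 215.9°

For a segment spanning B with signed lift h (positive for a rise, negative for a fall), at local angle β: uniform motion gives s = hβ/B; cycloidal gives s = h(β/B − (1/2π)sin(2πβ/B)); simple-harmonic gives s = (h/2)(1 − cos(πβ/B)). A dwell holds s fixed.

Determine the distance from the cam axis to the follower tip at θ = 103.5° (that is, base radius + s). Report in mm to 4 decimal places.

seg 1 [0°–38.4°] cycloidal, h=6: full span → s += 6 → s = 6.0000
seg 2 [38.4°–144.1°] cycloidal, h=11: θ=103.5° here. β=65.1, B=105.7. 11·(0.6159 − sin(2π·0.6159)/(2π)) = 7.9400 → s = 13.9400
radial distance = base radius + s = 34 + 13.9400 = 47.9400

47.9400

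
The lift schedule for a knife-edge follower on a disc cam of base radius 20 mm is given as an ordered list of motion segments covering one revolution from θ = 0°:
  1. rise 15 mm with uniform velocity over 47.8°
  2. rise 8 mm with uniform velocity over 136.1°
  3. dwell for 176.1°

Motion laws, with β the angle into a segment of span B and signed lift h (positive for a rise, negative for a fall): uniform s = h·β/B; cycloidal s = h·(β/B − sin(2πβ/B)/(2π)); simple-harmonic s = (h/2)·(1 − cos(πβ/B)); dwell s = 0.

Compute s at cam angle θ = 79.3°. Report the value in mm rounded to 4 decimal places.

seg 1 [0°–47.8°] uniform, h=15: full span → s += 15 → s = 15.0000
seg 2 [47.8°–183.9°] uniform, h=8: θ=79.3° here. β=31.5, B=136.1. 8·31.5/136.1 = 1.8516 → s = 16.8516

16.8516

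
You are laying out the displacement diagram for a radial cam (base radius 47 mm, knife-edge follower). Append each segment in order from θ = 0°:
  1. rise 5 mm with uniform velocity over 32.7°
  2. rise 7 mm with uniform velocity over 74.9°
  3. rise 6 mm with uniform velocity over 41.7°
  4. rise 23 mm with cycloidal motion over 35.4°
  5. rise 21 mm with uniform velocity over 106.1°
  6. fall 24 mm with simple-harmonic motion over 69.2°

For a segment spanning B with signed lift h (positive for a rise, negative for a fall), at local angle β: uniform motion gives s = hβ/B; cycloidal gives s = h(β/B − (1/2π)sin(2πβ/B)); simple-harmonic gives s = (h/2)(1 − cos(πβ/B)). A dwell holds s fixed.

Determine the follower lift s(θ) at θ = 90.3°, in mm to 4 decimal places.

seg 1 [0°–32.7°] uniform, h=5: full span → s += 5 → s = 5.0000
seg 2 [32.7°–107.6°] uniform, h=7: θ=90.3° here. β=57.6, B=74.9. 7·57.6/74.9 = 5.3832 → s = 10.3832

10.3832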